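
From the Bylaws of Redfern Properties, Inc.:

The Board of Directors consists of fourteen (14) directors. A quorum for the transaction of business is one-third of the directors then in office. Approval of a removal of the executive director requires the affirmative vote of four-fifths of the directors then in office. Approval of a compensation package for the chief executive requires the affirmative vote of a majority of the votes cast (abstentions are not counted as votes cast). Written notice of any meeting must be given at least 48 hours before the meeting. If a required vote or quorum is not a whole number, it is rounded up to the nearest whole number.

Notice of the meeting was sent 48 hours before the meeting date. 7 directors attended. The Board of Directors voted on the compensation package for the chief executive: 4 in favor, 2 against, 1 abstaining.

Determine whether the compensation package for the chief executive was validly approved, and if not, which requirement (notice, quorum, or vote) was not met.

Valid — all requirements satisfied.

Notice: 48 hours given; 48 required (48 ≥ 48). Satisfied.
Quorum: 7 present; quorum is 5. Satisfied.
Vote: the compensation package for the chief executive requires a majority of the votes cast (7 present − 1 abstaining = 6). A majority of 6 is 4, so 4 affirmative votes are needed; 4 voted in favor. Satisfied.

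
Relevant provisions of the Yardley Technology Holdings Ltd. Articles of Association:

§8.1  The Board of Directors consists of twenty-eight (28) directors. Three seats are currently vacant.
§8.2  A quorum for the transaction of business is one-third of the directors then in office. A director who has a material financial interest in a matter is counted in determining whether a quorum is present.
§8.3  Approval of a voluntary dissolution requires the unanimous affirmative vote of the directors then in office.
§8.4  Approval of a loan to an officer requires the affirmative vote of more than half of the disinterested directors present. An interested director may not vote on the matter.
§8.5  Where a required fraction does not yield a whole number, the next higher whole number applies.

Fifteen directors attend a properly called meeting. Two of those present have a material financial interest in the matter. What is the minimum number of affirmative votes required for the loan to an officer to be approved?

7

The loan to an officer requires a majority of the disinterested directors present (15 − 2 = 13).
A majority of 13 is 7.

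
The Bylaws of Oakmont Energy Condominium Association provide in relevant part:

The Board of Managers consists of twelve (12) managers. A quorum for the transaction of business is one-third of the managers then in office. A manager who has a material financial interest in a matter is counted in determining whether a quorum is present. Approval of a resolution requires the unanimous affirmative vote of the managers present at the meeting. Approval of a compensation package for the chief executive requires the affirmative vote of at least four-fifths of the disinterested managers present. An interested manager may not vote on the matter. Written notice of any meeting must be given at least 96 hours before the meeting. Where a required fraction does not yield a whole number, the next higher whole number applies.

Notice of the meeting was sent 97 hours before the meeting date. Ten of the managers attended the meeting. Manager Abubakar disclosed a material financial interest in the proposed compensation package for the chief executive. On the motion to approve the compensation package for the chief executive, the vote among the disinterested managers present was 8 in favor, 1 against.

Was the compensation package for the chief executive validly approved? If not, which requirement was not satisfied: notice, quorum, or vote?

Notice: 97 hours given; 96 required (97 ≥ 96). Satisfied.
Quorum: 10 present (interested managers count toward quorum); quorum is 4. Satisfied.
Vote: the compensation package for the chief executive requires four-fifths of the disinterested managers present (10 − 1 = 9). 4/5 of 9 = 7.20, rounded up to 8, so 8 affirmative votes are needed; 8 voted in favor. Satisfied.

Valid — all requirements satisfied.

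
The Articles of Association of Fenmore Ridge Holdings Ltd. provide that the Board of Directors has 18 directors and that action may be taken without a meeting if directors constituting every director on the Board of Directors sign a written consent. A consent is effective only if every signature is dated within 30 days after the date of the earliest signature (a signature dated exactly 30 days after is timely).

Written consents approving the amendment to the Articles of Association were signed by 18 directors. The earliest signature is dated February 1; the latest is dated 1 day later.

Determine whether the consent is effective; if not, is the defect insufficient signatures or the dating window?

Signatures required: the unanimous vote of 18 — unanimous means all 18, so 18 needed; 18 signed. Sufficient.
Dating window: the latest signature is 1 day after the earliest; the limit is 30 days. Within the window.

Effective — both the signature and dating-window requirements are satisfied.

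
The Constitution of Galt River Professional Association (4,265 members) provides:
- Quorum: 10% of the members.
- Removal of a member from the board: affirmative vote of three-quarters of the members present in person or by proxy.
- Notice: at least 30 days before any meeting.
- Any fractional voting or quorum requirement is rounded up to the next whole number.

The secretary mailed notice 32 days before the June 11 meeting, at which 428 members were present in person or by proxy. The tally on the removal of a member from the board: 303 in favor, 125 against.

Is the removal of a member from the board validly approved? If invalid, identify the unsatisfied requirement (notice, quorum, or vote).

Notice: 32 days given; 30 required. Satisfied.
Quorum: 10% of 4,265 = 426.50, rounded up to 427; 428 present. Satisfied.
Vote: requires three-fourths of those present (428); 3/4 of 428 = 321, so 321 needed; 303 in favor. Not satisfied.

Invalid — vote requirement not satisfied.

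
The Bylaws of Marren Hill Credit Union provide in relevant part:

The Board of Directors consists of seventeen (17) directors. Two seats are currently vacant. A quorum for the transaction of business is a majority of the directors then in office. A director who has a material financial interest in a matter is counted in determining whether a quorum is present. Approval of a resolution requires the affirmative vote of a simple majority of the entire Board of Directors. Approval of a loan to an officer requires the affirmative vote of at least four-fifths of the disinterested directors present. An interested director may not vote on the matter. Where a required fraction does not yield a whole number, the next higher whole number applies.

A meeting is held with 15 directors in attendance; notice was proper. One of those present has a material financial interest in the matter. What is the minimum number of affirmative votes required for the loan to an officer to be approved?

The loan to an officer requires four-fifths of the disinterested directors present (15 − 1 = 14).
4/5 of 14 = 11.20, rounded up to 12.

12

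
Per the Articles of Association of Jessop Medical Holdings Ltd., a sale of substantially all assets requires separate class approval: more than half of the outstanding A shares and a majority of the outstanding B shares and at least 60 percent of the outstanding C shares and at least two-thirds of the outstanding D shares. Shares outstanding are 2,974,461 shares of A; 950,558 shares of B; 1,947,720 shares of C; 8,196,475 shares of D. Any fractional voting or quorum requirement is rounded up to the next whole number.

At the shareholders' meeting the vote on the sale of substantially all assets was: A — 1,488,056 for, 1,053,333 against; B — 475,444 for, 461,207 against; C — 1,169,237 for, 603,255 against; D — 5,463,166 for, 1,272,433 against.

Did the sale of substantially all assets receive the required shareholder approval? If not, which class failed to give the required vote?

Not approved — the D shares did not give the required vote.

A: a majority of 2974461 is 1487231; 1,487,231 required, 1,488,056 in favor — approved.
B: a majority of 950558 is 475280; 475,280 required, 475,444 in favor — approved.
C: 3/5 of 1947720 = 1168632; 1,168,632 required, 1,169,237 in favor — approved.
D: 2/3 of 8196475 = 5464316.67, rounded up to 5464317; 5,464,317 required, 5,463,166 in favor — not approved.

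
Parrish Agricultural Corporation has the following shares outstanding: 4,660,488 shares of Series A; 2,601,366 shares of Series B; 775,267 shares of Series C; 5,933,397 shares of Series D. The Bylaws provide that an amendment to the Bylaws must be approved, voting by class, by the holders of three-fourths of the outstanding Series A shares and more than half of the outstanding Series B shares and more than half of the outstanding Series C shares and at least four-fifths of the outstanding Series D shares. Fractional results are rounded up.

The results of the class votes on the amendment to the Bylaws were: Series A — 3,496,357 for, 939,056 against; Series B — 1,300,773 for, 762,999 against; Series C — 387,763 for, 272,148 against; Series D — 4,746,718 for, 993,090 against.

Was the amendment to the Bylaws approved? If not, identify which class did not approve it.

Approved — every class gave the required vote.

Series A: 3/4 of 4660488 = 3495366; 3,495,366 required, 3,496,357 in favor — approved.
Series B: a majority of 2601366 is 1300684; 1,300,684 required, 1,300,773 in favor — approved.
Series C: a majority of 775267 is 387634; 387,634 required, 387,763 in favor — approved.
Series D: 4/5 of 5933397 = 4746717.60, rounded up to 4746718; 4,746,718 required, 4,746,718 in favor — approved.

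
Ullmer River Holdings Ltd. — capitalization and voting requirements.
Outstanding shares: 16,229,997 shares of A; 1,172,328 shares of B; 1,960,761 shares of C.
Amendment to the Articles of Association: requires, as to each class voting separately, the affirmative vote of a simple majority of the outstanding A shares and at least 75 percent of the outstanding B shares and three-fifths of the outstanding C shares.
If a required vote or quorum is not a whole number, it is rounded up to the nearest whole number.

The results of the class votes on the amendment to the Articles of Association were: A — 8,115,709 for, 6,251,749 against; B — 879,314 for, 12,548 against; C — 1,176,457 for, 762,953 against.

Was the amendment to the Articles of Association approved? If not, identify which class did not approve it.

Approved — every class gave the required vote.

A: a majority of 16229997 is 8114999; 8,114,999 required, 8,115,709 in favor — approved.
B: 3/4 of 1172328 = 879246; 879,246 required, 879,314 in favor — approved.
C: 3/5 of 1960761 = 1176456.60, rounded up to 1176457; 1,176,457 required, 1,176,457 in favor — approved.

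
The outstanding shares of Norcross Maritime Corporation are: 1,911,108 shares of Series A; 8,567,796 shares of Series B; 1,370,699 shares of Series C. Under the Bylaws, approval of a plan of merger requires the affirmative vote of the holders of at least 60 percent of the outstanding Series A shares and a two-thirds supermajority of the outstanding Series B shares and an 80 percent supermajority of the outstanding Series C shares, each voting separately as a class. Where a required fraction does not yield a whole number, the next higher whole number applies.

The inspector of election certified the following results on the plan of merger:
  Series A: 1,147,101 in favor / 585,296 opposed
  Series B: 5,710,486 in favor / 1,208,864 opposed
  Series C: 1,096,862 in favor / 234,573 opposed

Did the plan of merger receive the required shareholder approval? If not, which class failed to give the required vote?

Not approved — the Series B shares did not give the required vote.

Series A: 3/5 of 1911108 = 1146664.80, rounded up to 1146665; 1,146,665 required, 1,147,101 in favor — approved.
Series B: 2/3 of 8567796 = 5711864; 5,711,864 required, 5,710,486 in favor — not approved.
Series C: 4/5 of 1370699 = 1096559.20, rounded up to 1096560; 1,096,560 required, 1,096,862 in favor — approved.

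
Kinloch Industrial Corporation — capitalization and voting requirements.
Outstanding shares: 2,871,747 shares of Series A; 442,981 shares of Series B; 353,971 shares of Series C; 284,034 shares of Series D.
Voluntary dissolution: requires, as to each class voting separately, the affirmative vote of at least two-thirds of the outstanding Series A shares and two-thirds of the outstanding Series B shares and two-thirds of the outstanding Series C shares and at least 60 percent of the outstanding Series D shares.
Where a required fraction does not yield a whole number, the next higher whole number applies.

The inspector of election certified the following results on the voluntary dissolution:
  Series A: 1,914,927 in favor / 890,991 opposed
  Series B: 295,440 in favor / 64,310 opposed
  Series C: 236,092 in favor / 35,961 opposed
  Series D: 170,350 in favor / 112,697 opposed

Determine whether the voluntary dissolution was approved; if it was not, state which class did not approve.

Series A: 2/3 of 2871747 = 1914498; 1,914,498 required, 1,914,927 in favor — approved.
Series B: 2/3 of 442981 = 295320.67, rounded up to 295321; 295,321 required, 295,440 in favor — approved.
Series C: 2/3 of 353971 = 235980.67, rounded up to 235981; 235,981 required, 236,092 in favor — approved.
Series D: 3/5 of 284034 = 170420.40, rounded up to 170421; 170,421 required, 170,350 in favor — not approved.

Not approved — the Series D shares did not give the required vote.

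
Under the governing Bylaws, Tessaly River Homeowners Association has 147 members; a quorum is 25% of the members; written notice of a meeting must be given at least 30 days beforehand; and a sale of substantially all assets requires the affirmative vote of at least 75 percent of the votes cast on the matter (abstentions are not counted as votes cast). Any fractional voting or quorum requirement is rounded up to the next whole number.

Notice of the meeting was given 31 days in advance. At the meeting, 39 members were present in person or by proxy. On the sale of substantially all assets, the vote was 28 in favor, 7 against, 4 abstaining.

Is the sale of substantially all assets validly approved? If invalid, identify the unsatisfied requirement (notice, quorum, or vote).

Valid — all requirements satisfied.

Notice: 31 days given; 30 required. Satisfied.
Quorum: 25% of 147 = 36.75, rounded up to 37; 39 present. Satisfied.
Vote: requires three-fourths of the votes cast (39 − 4 abstaining = 35); 3/4 of 35 = 26.25, rounded up to 27, so 27 needed; 28 in favor. Satisfied.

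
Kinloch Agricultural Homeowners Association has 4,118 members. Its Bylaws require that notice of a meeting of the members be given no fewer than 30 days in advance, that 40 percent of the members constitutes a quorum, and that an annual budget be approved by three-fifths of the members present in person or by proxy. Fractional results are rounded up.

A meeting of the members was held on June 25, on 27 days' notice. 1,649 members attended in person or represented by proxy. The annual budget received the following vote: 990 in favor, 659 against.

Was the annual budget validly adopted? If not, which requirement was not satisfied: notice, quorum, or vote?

Invalid — notice requirement not satisfied.

Notice: 27 days given; 30 required. Not satisfied.
Quorum: 40% of 4,118 = 1,647.20, rounded up to 1,648; 1,649 present. Satisfied.
Vote: requires three-fifths of those present (1,649); 3/5 of 1649 = 989.40, rounded up to 990, so 990 needed; 990 in favor. Satisfied.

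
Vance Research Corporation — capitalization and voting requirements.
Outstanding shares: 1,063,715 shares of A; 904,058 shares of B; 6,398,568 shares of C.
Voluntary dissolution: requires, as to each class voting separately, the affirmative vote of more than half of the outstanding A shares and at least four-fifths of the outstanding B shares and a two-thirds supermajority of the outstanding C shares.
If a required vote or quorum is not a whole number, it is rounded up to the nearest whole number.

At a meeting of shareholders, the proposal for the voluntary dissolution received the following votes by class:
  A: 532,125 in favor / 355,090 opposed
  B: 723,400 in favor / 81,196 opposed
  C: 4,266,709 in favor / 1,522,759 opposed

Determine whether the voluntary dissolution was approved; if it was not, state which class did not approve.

A: a majority of 1063715 is 531858; 531,858 required, 532,125 in favor — approved.
B: 4/5 of 904058 = 723246.40, rounded up to 723247; 723,247 required, 723,400 in favor — approved.
C: 2/3 of 6398568 = 4265712; 4,265,712 required, 4,266,709 in favor — approved.

Approved — every class gave the required vote.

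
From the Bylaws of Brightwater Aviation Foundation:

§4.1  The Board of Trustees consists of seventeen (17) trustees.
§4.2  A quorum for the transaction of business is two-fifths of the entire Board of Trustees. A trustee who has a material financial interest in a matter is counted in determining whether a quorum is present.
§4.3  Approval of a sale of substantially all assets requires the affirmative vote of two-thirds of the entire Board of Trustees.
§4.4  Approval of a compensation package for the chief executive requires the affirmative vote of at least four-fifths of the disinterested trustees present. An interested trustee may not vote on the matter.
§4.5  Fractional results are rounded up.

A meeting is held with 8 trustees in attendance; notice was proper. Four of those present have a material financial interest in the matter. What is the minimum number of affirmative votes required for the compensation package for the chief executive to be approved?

The compensation package for the chief executive requires four-fifths of the disinterested trustees present (8 − 4 = 4).
4/5 of 4 = 3.20, rounded up to 4.

4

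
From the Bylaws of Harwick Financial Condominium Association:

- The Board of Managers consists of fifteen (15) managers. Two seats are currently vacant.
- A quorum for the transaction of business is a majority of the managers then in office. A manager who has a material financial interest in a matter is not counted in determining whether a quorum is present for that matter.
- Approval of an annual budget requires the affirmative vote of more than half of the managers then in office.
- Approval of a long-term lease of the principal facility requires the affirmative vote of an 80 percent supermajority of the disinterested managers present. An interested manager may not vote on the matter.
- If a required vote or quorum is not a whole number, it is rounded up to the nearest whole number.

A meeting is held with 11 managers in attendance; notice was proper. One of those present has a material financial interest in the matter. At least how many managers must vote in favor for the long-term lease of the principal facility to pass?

The long-term lease of the principal facility requires four-fifths of the disinterested managers present (11 − 1 = 10).
4/5 of 10 = 8.

8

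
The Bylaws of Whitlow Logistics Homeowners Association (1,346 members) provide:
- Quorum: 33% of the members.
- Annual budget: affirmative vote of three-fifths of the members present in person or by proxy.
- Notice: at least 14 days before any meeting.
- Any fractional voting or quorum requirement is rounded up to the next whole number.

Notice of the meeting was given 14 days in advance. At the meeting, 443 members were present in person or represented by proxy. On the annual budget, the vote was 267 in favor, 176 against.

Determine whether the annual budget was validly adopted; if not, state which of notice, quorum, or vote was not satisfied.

Invalid — quorum requirement not satisfied.

Notice: 14 days given; 14 required. Satisfied.
Quorum: 33% of 1,346 = 444.18, rounded up to 445; 443 present. Not satisfied.
Vote: requires three-fifths of those present (443); 3/5 of 443 = 265.80, rounded up to 266, so 266 needed; 267 in favor. Satisfied.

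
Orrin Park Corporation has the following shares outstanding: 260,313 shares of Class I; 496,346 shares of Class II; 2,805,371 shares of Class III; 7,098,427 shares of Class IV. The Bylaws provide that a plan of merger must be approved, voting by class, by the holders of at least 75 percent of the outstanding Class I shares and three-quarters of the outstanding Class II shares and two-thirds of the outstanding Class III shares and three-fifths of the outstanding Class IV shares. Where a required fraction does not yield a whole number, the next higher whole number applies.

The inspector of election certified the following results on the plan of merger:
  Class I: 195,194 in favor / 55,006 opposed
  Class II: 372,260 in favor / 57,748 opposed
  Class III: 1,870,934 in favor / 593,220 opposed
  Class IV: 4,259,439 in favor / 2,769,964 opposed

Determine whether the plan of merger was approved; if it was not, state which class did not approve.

Not approved — the Class I shares did not give the required vote.

Class I: 3/4 of 260313 = 195234.75, rounded up to 195235; 195,235 required, 195,194 in favor — not approved.
Class II: 3/4 of 496346 = 372259.50, rounded up to 372260; 372,260 required, 372,260 in favor — approved.
Class III: 2/3 of 2805371 = 1870247.33, rounded up to 1870248; 1,870,248 required, 1,870,934 in favor — approved.
Class IV: 3/5 of 7098427 = 4259056.20, rounded up to 4259057; 4,259,057 required, 4,259,439 in favor — approved.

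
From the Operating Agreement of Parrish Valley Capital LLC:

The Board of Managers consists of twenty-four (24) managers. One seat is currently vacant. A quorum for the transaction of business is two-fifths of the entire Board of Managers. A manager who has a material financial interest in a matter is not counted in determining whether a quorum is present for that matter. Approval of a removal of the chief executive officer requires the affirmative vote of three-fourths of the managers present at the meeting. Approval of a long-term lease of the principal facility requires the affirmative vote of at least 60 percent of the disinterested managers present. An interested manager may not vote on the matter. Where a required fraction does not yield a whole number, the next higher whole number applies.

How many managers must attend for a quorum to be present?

10

2/5 of 24 = 9.60, rounded up to 10.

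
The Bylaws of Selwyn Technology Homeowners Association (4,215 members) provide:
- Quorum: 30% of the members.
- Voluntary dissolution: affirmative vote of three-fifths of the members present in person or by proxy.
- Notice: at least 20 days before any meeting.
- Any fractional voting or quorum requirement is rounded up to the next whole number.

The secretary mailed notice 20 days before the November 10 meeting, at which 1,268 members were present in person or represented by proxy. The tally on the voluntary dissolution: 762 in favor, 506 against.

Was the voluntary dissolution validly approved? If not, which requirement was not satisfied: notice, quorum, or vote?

Valid — all requirements satisfied.

Notice: 20 days given; 20 required. Satisfied.
Quorum: 30% of 4,215 = 1,264.50, rounded up to 1,265; 1,268 present. Satisfied.
Vote: requires three-fifths of those present (1,268); 3/5 of 1268 = 760.80, rounded up to 761, so 761 needed; 762 in favor. Satisfied.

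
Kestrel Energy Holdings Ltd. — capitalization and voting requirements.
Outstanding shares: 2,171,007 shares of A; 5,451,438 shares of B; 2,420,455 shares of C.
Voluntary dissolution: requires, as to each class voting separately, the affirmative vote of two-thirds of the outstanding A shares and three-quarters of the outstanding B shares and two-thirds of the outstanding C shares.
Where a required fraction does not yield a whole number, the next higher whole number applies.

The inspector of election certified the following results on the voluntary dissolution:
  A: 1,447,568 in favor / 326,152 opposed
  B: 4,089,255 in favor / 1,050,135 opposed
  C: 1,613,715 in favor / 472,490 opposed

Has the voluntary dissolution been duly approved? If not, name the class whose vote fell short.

Approved — every class gave the required vote.

A: 2/3 of 2171007 = 1447338; 1,447,338 required, 1,447,568 in favor — approved.
B: 3/4 of 5451438 = 4088578.50, rounded up to 4088579; 4,088,579 required, 4,089,255 in favor — approved.
C: 2/3 of 2420455 = 1613636.67, rounded up to 1613637; 1,613,637 required, 1,613,715 in favor — approved.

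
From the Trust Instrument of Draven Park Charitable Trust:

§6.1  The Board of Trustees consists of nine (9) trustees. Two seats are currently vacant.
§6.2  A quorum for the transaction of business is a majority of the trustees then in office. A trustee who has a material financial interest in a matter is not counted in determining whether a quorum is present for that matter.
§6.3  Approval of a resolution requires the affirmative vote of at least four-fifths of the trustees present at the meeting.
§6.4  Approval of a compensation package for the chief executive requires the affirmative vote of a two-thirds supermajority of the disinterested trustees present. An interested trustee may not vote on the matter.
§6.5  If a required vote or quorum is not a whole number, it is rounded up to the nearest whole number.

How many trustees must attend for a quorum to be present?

A majority of 7 is 4.

4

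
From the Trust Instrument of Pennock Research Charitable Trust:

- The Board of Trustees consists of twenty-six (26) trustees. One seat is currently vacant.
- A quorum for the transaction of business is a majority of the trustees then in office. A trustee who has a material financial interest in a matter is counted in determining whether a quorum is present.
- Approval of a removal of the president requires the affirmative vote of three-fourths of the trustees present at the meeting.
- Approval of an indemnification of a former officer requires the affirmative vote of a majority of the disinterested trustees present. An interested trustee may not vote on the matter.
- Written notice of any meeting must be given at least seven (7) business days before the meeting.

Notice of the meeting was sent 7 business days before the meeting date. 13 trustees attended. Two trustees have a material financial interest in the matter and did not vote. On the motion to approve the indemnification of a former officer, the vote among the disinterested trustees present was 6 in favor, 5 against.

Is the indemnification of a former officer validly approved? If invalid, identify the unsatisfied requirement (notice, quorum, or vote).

Notice: 7 business days given; 7 required (7 ≥ 7). Satisfied.
Quorum: 13 present (interested trustees count toward quorum); quorum is 13. Satisfied.
Vote: the indemnification of a former officer requires a majority of the disinterested trustees present (13 − 2 = 11). A majority of 11 is 6, so 6 affirmative votes are needed; 6 voted in favor. Satisfied.

Valid — all requirements satisfied.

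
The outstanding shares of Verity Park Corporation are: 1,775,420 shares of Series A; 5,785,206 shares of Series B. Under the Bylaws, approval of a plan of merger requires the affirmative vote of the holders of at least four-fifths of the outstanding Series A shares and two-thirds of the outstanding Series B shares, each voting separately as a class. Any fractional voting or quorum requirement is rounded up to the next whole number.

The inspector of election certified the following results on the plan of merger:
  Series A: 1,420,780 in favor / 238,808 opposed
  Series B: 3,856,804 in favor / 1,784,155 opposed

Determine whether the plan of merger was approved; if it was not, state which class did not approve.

Approved — every class gave the required vote.

Series A: 4/5 of 1775420 = 1420336; 1,420,336 required, 1,420,780 in favor — approved.
Series B: 2/3 of 5785206 = 3856804; 3,856,804 required, 3,856,804 in favor — approved.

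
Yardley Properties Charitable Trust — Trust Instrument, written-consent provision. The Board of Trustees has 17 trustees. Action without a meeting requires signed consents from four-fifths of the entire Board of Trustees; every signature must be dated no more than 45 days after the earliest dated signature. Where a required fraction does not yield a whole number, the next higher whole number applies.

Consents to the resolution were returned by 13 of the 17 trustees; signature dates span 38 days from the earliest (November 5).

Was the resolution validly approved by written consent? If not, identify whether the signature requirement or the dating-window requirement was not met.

Signatures required: four-fifths of 17 — 4/5 of 17 = 13.60, rounded up to 14, so 14 needed; 13 signed. Insufficient.
Dating window: the latest signature is 38 days after the earliest; the limit is 45 days. Within the window.

Not effective — insufficient signatures.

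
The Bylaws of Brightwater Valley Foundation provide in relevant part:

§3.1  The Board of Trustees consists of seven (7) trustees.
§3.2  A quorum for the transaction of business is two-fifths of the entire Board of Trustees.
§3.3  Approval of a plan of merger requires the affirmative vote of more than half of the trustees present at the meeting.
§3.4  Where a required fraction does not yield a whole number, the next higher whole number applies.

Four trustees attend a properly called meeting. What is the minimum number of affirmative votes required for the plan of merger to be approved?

3

The plan of merger requires a majority of the trustees present (4).
A majority of 4 is 3.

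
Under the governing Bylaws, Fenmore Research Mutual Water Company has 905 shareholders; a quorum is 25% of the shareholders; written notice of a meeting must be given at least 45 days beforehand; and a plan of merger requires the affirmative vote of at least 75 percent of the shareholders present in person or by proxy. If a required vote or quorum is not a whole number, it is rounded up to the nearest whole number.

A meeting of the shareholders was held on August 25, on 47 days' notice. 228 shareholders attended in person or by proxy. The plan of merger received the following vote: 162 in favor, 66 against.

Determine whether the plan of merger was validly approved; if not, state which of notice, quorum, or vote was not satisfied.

Notice: 47 days given; 45 required. Satisfied.
Quorum: 25% of 905 = 226.25, rounded up to 227; 228 present. Satisfied.
Vote: requires three-fourths of those present (228); 3/4 of 228 = 171, so 171 needed; 162 in favor. Not satisfied.

Invalid — vote requirement not satisfied.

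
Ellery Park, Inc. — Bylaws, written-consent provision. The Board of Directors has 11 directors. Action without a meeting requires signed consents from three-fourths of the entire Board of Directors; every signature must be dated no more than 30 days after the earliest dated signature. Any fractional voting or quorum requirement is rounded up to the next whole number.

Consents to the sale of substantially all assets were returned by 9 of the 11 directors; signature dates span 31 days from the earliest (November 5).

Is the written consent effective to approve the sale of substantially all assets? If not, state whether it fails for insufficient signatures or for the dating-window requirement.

Signatures required: three-fourths of 11 — 3/4 of 11 = 8.25, rounded up to 9, so 9 needed; 9 signed. Sufficient.
Dating window: the latest signature is 31 days after the earliest; the limit is 30 days. Outside the window.

Not effective — dating-window requirement not satisfied.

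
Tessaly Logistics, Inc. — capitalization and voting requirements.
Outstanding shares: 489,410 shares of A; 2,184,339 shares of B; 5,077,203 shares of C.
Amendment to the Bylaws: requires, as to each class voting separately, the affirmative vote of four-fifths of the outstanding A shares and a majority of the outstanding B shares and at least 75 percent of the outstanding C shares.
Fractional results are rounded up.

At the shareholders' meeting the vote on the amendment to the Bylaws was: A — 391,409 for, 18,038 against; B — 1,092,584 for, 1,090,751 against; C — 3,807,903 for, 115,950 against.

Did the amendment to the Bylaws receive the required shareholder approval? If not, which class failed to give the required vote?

Not approved — the A shares did not give the required vote.

A: 4/5 of 489410 = 391528; 391,528 required, 391,409 in favor — not approved.
B: a majority of 2184339 is 1092170; 1,092,170 required, 1,092,584 in favor — approved.
C: 3/4 of 5077203 = 3807902.25, rounded up to 3807903; 3,807,903 required, 3,807,903 in favor — approved.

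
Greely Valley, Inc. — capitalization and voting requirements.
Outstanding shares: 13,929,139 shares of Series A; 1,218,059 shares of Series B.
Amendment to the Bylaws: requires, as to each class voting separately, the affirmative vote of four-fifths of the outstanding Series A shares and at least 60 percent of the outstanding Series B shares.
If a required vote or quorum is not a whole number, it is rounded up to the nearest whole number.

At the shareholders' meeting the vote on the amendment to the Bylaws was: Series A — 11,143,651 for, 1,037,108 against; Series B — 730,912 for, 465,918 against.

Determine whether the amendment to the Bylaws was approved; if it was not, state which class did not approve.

Series A: 4/5 of 13929139 = 11143311.20, rounded up to 11143312; 11,143,312 required, 11,143,651 in favor — approved.
Series B: 3/5 of 1218059 = 730835.40, rounded up to 730836; 730,836 required, 730,912 in favor — approved.

Approved — every class gave the required vote.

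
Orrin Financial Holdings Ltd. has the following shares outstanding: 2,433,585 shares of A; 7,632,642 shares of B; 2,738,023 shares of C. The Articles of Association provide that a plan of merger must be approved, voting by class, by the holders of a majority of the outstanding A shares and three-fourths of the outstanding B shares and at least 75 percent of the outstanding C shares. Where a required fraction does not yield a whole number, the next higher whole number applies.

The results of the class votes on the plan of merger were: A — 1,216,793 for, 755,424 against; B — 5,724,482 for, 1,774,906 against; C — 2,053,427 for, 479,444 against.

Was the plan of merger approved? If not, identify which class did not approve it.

Not approved — the C shares did not give the required vote.

A: a majority of 2433585 is 1216793; 1,216,793 required, 1,216,793 in favor — approved.
B: 3/4 of 7632642 = 5724481.50, rounded up to 5724482; 5,724,482 required, 5,724,482 in favor — approved.
C: 3/4 of 2738023 = 2053517.25, rounded up to 2053518; 2,053,518 required, 2,053,427 in favor — not approved.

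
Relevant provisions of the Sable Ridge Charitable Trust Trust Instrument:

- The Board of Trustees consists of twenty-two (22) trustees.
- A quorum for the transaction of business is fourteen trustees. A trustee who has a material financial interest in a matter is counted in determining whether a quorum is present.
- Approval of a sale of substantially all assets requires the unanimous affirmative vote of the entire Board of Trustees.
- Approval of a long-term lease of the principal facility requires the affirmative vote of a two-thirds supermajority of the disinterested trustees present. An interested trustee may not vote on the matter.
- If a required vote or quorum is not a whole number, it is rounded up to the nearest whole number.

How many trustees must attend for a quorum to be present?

14

The quorum is fixed at 14.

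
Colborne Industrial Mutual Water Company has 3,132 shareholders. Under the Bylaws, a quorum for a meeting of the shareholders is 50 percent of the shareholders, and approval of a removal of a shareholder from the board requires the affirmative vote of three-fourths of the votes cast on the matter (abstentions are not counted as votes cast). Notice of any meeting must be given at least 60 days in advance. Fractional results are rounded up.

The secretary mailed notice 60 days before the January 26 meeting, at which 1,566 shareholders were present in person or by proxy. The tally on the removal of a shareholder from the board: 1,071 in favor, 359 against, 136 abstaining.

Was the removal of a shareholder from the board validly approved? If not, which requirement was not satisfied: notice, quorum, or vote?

Notice: 60 days given; 60 required. Satisfied.
Quorum: 50% of 3,132 = 1,566; 1,566 present. Satisfied.
Vote: requires three-fourths of the votes cast (1,566 − 136 abstaining = 1,430); 3/4 of 1430 = 1072.50, rounded up to 1073, so 1,073 needed; 1,071 in favor. Not satisfied.

Invalid — vote requirement not satisfied.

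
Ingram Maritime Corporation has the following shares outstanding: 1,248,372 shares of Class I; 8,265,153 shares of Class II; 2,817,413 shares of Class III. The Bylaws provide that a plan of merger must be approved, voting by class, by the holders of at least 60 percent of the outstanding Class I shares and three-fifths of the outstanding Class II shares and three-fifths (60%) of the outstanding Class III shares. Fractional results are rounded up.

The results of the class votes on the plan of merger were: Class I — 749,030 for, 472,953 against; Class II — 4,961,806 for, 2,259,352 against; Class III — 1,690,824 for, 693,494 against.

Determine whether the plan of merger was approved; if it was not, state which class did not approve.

Approved — every class gave the required vote.

Class I: 3/5 of 1248372 = 749023.20, rounded up to 749024; 749,024 required, 749,030 in favor — approved.
Class II: 3/5 of 8265153 = 4959091.80, rounded up to 4959092; 4,959,092 required, 4,961,806 in favor — approved.
Class III: 3/5 of 2817413 = 1690447.80, rounded up to 1690448; 1,690,448 required, 1,690,824 in favor — approved.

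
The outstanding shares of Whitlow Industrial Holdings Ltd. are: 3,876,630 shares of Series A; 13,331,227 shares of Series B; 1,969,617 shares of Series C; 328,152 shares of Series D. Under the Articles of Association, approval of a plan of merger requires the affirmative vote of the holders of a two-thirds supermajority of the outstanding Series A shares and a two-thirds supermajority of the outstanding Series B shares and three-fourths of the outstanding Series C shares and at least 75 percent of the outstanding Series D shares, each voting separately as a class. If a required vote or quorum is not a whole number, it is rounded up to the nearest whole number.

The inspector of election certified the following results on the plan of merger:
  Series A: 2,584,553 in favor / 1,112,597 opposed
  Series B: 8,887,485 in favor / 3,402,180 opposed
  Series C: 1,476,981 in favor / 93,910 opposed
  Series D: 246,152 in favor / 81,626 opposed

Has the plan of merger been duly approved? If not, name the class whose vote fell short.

Series A: 2/3 of 3876630 = 2584420; 2,584,420 required, 2,584,553 in favor — approved.
Series B: 2/3 of 13331227 = 8887484.67, rounded up to 8887485; 8,887,485 required, 8,887,485 in favor — approved.
Series C: 3/4 of 1969617 = 1477212.75, rounded up to 1477213; 1,477,213 required, 1,476,981 in favor — not approved.
Series D: 3/4 of 328152 = 246114; 246,114 required, 246,152 in favor — approved.

Not approved — the Series C shares did not give the required vote.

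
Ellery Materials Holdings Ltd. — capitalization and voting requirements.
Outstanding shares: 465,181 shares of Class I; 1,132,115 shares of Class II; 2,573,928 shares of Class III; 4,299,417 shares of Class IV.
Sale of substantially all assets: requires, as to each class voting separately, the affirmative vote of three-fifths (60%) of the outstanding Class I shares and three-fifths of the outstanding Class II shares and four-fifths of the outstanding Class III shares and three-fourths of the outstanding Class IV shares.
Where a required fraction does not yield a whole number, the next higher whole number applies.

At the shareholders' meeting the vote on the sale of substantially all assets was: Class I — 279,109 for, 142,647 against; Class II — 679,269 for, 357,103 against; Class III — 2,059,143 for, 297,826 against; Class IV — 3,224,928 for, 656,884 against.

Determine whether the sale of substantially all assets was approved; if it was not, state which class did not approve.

Approved — every class gave the required vote.

Class I: 3/5 of 465181 = 279108.60, rounded up to 279109; 279,109 required, 279,109 in favor — approved.
Class II: 3/5 of 1132115 = 679269; 679,269 required, 679,269 in favor — approved.
Class III: 4/5 of 2573928 = 2059142.40, rounded up to 2059143; 2,059,143 required, 2,059,143 in favor — approved.
Class IV: 3/4 of 4299417 = 3224562.75, rounded up to 3224563; 3,224,563 required, 3,224,928 in favor — approved.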